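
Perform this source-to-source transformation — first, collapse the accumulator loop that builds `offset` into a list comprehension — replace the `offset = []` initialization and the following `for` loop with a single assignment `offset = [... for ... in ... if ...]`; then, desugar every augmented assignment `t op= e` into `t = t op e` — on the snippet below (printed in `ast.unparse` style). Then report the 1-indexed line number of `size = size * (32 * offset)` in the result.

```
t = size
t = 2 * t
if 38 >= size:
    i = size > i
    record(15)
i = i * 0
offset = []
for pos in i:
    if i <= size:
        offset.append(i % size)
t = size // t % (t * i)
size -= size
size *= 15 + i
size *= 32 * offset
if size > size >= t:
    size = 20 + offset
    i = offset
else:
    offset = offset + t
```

11

Transformed code:
t = size
t = 2 * t
if 38 >= size:
    i = size > i
    record(15)
i = i * 0
offset = [i % size for pos in i if i <= size]
t = size // t % (t * i)
size = size - size
size = size * (15 + i)
size = size * (32 * offset)
if size > size >= t:
    size = 20 + offset
    i = offset
else:
    offset = offset + t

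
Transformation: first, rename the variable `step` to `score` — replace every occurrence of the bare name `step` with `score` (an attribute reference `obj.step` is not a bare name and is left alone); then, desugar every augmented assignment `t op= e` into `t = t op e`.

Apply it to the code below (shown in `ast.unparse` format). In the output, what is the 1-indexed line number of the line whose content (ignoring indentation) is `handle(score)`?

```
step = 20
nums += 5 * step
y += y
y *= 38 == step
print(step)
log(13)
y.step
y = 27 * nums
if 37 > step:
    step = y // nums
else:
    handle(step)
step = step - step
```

Transformed code:
score = 20
nums = nums + 5 * score
y = y + y
y = y * (38 == score)
print(score)
log(13)
y.step
y = 27 * nums
if 37 > score:
    score = y // nums
else:
    handle(score)
score = score - score

12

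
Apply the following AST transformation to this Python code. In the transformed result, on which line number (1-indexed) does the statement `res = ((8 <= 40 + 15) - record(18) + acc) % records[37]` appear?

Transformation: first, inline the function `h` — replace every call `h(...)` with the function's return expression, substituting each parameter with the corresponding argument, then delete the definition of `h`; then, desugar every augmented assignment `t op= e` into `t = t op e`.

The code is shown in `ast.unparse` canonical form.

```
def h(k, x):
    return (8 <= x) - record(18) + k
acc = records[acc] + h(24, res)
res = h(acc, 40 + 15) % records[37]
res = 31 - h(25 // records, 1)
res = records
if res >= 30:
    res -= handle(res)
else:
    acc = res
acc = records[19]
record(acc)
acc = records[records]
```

Transformed code:
acc = records[acc] + ((8 <= res) - record(18) + 24)
res = ((8 <= 40 + 15) - record(18) + acc) % records[37]
res = 31 - ((8 <= 1) - record(18) + 25 // records)
res = records
if res >= 30:
    res = res - handle(res)
else:
    acc = res
acc = records[19]
record(acc)
acc = records[records]

2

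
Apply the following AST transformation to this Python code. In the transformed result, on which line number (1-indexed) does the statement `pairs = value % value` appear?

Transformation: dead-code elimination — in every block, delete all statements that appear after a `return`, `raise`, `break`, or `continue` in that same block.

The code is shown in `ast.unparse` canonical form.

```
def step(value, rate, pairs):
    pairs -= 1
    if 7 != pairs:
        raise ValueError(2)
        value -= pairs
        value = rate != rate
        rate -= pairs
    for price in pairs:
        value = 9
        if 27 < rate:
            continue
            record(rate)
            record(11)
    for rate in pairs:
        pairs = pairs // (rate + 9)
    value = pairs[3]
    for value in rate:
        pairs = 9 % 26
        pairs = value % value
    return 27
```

14

Transformed code:
def step(value, rate, pairs):
    pairs -= 1
    if 7 != pairs:
        raise ValueError(2)
    for price in pairs:
        value = 9
        if 27 < rate:
            continue
    for rate in pairs:
        pairs = pairs // (rate + 9)
    value = pairs[3]
    for value in rate:
        pairs = 9 % 26
        pairs = value % value
    return 27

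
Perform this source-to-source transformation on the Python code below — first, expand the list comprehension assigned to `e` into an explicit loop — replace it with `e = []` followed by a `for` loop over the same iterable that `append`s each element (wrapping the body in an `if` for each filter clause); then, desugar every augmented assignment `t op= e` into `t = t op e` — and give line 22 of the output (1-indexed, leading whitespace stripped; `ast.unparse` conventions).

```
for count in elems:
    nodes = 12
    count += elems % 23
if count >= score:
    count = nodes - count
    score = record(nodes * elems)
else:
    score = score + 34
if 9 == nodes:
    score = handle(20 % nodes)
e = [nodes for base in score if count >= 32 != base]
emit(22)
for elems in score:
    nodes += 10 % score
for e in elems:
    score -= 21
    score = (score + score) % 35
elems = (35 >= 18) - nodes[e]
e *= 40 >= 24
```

e = e * (40 >= 24)

Transformed code:
for count in elems:
    nodes = 12
    count = count + elems % 23
if count >= score:
    count = nodes - count
    score = record(nodes * elems)
else:
    score = score + 34
if 9 == nodes:
    score = handle(20 % nodes)
e = []
for base in score:
    if count >= 32 != base:
        e.append(nodes)
emit(22)
for elems in score:
    nodes = nodes + 10 % score
for e in elems:
    score = score - 21
    score = (score + score) % 35
elems = (35 >= 18) - nodes[e]
e = e * (40 >= 24)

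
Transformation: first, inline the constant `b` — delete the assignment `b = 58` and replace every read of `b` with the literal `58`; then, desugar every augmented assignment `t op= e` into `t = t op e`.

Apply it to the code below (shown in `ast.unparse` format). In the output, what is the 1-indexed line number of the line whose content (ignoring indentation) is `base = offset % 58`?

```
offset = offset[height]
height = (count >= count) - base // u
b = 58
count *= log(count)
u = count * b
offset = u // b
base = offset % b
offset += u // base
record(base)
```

Transformed code:
offset = offset[height]
height = (count >= count) - base // u
count = count * log(count)
u = count * 58
offset = u // 58
base = offset % 58
offset = offset + u // base
record(base)

6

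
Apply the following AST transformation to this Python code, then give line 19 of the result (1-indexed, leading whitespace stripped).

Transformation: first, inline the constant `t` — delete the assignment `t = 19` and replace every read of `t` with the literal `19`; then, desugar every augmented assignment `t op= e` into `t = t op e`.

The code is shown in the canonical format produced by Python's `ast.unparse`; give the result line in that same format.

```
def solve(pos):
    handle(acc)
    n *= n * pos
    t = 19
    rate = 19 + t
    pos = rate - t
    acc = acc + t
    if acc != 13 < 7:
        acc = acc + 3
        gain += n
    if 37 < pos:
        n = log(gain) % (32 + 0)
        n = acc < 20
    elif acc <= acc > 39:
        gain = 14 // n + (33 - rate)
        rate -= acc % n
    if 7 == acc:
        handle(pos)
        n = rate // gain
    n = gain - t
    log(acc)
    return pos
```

n = gain - 19

Transformed code:
def solve(pos):
    handle(acc)
    n = n * (n * pos)
    rate = 19 + 19
    pos = rate - 19
    acc = acc + 19
    if acc != 13 < 7:
        acc = acc + 3
        gain = gain + n
    if 37 < pos:
        n = log(gain) % (32 + 0)
        n = acc < 20
    elif acc <= acc > 39:
        gain = 14 // n + (33 - rate)
        rate = rate - acc % n
    if 7 == acc:
        handle(pos)
        n = rate // gain
    n = gain - 19
    log(acc)
    return pos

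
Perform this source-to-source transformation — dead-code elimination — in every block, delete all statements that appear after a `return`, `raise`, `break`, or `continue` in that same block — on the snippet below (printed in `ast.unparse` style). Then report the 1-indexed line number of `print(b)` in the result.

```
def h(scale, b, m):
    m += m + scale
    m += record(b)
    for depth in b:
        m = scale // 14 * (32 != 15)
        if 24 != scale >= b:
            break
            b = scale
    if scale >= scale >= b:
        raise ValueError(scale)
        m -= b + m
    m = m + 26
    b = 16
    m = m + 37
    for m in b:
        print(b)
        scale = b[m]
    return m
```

Transformed code:
def h(scale, b, m):
    m += m + scale
    m += record(b)
    for depth in b:
        m = scale // 14 * (32 != 15)
        if 24 != scale >= b:
            break
    if scale >= scale >= b:
        raise ValueError(scale)
    m = m + 26
    b = 16
    m = m + 37
    for m in b:
        print(b)
        scale = b[m]
    return m

14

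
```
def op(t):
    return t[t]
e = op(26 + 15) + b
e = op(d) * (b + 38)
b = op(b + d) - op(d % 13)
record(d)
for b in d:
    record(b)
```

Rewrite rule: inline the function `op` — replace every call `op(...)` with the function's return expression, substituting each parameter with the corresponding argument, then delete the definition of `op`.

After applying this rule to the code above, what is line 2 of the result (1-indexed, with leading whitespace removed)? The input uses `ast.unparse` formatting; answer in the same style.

e = d[d] * (b + 38)

Transformed code:
e = (26 + 15)[26 + 15] + b
e = d[d] * (b + 38)
b = (b + d)[b + d] - (d % 13)[d % 13]
record(d)
for b in d:
    record(b)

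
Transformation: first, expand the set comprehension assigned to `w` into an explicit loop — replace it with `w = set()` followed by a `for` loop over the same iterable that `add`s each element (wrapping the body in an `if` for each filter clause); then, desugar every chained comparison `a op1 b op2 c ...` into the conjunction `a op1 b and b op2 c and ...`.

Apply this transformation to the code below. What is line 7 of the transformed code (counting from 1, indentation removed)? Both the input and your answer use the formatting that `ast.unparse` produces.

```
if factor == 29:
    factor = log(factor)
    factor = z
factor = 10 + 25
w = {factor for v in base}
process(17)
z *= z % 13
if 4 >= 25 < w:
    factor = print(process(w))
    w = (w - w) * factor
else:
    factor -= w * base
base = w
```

Transformed code:
if factor == 29:
    factor = log(factor)
    factor = z
factor = 10 + 25
w = set()
for v in base:
    w.add(factor)
process(17)
z *= z % 13
if 4 >= 25 and 25 < w:
    factor = print(process(w))
    w = (w - w) * factor
else:
    factor -= w * base
base = w

w.add(factor)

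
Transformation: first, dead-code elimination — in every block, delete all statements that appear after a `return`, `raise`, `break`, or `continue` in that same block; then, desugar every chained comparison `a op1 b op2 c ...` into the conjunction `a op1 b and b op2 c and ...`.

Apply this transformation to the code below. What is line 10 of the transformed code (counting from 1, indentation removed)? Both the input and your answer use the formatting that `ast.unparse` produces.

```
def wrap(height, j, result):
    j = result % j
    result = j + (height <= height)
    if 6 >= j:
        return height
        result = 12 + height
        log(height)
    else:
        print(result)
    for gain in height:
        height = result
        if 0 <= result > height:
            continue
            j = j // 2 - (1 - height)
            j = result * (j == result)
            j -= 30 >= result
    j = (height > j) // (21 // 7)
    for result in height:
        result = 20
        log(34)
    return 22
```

Transformed code:
def wrap(height, j, result):
    j = result % j
    result = j + (height <= height)
    if 6 >= j:
        return height
    else:
        print(result)
    for gain in height:
        height = result
        if 0 <= result and result > height:
            continue
    j = (height > j) // (21 // 7)
    for result in height:
        result = 20
        log(34)
    return 22

if 0 <= result and result > height:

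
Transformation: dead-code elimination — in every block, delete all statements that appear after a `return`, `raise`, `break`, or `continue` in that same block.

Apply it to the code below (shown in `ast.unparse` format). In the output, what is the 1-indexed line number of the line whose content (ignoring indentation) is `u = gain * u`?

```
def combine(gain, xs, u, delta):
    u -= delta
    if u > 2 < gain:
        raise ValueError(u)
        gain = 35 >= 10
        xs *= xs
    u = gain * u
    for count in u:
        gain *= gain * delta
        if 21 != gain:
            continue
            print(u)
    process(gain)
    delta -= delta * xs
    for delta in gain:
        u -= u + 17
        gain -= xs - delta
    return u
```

Transformed code:
def combine(gain, xs, u, delta):
    u -= delta
    if u > 2 < gain:
        raise ValueError(u)
    u = gain * u
    for count in u:
        gain *= gain * delta
        if 21 != gain:
            continue
    process(gain)
    delta -= delta * xs
    for delta in gain:
        u -= u + 17
        gain -= xs - delta
    return u

5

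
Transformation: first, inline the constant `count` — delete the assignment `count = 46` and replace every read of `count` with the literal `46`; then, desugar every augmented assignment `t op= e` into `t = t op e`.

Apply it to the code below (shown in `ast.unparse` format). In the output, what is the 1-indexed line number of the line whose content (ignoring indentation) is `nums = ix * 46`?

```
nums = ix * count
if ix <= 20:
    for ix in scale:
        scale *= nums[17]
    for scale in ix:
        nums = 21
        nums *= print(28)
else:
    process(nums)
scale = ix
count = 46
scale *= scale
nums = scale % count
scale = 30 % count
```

1

Transformed code:
nums = ix * 46
if ix <= 20:
    for ix in scale:
        scale = scale * nums[17]
    for scale in ix:
        nums = 21
        nums = nums * print(28)
else:
    process(nums)
scale = ix
scale = scale * scale
nums = scale % 46
scale = 30 % 46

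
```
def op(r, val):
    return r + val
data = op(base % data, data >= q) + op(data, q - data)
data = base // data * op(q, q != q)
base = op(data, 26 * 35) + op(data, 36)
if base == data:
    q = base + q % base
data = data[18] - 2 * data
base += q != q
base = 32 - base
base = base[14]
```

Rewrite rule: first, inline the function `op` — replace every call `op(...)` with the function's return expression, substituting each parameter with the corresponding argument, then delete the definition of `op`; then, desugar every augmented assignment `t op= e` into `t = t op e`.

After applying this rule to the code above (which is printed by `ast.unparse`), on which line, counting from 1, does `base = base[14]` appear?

Transformed code:
data = base % data + (data >= q) + (data + (q - data))
data = base // data * (q + (q != q))
base = data + 26 * 35 + (data + 36)
if base == data:
    q = base + q % base
data = data[18] - 2 * data
base = base + (q != q)
base = 32 - base
base = base[14]

9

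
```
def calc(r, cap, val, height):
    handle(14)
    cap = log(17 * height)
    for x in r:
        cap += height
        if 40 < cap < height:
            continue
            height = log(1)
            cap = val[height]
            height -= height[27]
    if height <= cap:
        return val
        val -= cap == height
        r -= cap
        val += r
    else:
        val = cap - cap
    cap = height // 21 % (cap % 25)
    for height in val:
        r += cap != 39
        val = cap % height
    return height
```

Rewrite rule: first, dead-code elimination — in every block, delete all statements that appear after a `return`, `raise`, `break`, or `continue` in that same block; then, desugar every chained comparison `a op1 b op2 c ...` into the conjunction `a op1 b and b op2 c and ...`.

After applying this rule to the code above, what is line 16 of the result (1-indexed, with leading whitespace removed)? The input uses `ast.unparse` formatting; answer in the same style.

Transformed code:
def calc(r, cap, val, height):
    handle(14)
    cap = log(17 * height)
    for x in r:
        cap += height
        if 40 < cap and cap < height:
            continue
    if height <= cap:
        return val
    else:
        val = cap - cap
    cap = height // 21 % (cap % 25)
    for height in val:
        r += cap != 39
        val = cap % height
    return height

return height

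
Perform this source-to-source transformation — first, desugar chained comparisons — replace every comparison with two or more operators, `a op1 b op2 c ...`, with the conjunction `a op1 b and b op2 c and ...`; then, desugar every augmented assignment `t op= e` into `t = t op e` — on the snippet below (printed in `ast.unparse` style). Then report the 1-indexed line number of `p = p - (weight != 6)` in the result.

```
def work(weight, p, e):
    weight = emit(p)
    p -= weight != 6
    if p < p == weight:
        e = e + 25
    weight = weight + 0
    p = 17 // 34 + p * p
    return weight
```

3

Transformed code:
def work(weight, p, e):
    weight = emit(p)
    p = p - (weight != 6)
    if p < p and p == weight:
        e = e + 25
    weight = weight + 0
    p = 17 // 34 + p * p
    return weight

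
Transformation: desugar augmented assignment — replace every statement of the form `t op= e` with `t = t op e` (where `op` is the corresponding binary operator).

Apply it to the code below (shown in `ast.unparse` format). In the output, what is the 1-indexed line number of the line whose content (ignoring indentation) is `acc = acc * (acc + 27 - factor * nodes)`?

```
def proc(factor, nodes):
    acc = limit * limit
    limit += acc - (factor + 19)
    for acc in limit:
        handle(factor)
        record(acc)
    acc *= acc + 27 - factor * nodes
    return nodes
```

Transformed code:
def proc(factor, nodes):
    acc = limit * limit
    limit = limit + (acc - (factor + 19))
    for acc in limit:
        handle(factor)
        record(acc)
    acc = acc * (acc + 27 - factor * nodes)
    return nodes

7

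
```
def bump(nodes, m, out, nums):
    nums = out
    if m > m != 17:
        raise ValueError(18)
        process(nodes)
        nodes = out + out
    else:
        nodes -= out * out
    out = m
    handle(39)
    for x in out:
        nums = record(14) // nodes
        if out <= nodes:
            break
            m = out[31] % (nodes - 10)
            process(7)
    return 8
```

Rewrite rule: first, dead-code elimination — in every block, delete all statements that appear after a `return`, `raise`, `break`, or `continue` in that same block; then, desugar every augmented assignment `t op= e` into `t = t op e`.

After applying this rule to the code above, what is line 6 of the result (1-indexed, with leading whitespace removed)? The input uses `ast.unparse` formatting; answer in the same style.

nodes = nodes - out * out

Transformed code:
def bump(nodes, m, out, nums):
    nums = out
    if m > m != 17:
        raise ValueError(18)
    else:
        nodes = nodes - out * out
    out = m
    handle(39)
    for x in out:
        nums = record(14) // nodes
        if out <= nodes:
            break
    return 8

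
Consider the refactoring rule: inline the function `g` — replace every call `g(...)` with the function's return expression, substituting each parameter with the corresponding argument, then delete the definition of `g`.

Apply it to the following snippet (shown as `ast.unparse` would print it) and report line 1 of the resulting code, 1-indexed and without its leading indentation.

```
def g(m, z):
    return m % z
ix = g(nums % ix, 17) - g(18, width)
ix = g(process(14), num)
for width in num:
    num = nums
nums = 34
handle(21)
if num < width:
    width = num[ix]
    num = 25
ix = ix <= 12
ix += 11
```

ix = nums % ix % 17 - 18 % width

Transformed code:
ix = nums % ix % 17 - 18 % width
ix = process(14) % num
for width in num:
    num = nums
nums = 34
handle(21)
if num < width:
    width = num[ix]
    num = 25
ix = ix <= 12
ix += 11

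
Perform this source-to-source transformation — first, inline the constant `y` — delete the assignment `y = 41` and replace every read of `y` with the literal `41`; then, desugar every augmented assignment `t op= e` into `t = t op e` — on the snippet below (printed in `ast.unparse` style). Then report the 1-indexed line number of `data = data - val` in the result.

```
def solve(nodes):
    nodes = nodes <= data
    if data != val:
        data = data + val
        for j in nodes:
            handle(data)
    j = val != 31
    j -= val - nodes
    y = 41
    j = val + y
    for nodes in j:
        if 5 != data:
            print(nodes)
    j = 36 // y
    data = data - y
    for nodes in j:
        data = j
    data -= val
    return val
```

Transformed code:
def solve(nodes):
    nodes = nodes <= data
    if data != val:
        data = data + val
        for j in nodes:
            handle(data)
    j = val != 31
    j = j - (val - nodes)
    j = val + 41
    for nodes in j:
        if 5 != data:
            print(nodes)
    j = 36 // 41
    data = data - 41
    for nodes in j:
        data = j
    data = data - val
    return val

17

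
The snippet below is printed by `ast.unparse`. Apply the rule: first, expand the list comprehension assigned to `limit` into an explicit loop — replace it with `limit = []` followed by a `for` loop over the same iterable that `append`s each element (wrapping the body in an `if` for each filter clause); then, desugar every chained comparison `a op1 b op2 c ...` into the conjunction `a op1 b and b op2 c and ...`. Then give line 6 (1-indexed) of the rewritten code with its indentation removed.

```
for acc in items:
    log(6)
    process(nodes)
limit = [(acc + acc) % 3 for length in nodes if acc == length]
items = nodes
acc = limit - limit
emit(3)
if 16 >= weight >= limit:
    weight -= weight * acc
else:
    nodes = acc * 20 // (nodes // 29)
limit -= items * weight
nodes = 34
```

if acc == length:

Transformed code:
for acc in items:
    log(6)
    process(nodes)
limit = []
for length in nodes:
    if acc == length:
        limit.append((acc + acc) % 3)
items = nodes
acc = limit - limit
emit(3)
if 16 >= weight and weight >= limit:
    weight -= weight * acc
else:
    nodes = acc * 20 // (nodes // 29)
limit -= items * weight
nodes = 34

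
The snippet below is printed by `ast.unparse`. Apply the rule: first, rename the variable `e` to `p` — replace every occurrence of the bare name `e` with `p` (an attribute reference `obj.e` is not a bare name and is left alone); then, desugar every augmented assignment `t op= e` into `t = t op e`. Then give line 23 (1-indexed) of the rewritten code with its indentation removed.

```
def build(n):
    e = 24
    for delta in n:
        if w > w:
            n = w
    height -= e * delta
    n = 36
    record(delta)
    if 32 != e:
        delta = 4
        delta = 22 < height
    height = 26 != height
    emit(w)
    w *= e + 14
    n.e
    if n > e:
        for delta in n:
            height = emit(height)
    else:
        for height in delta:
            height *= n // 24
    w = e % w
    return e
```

return p

Transformed code:
def build(n):
    p = 24
    for delta in n:
        if w > w:
            n = w
    height = height - p * delta
    n = 36
    record(delta)
    if 32 != p:
        delta = 4
        delta = 22 < height
    height = 26 != height
    emit(w)
    w = w * (p + 14)
    n.e
    if n > p:
        for delta in n:
            height = emit(height)
    else:
        for height in delta:
            height = height * (n // 24)
    w = p % w
    return p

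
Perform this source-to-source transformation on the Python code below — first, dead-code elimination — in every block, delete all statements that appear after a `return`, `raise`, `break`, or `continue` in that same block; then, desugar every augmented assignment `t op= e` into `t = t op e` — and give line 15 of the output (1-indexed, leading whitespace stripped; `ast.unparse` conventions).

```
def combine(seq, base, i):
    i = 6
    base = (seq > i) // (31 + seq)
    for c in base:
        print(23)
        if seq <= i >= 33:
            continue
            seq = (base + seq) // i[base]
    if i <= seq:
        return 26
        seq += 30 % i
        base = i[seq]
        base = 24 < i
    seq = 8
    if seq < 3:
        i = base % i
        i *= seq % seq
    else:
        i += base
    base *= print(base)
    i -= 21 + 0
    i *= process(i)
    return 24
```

i = i + base

Transformed code:
def combine(seq, base, i):
    i = 6
    base = (seq > i) // (31 + seq)
    for c in base:
        print(23)
        if seq <= i >= 33:
            continue
    if i <= seq:
        return 26
    seq = 8
    if seq < 3:
        i = base % i
        i = i * (seq % seq)
    else:
        i = i + base
    base = base * print(base)
    i = i - (21 + 0)
    i = i * process(i)
    return 24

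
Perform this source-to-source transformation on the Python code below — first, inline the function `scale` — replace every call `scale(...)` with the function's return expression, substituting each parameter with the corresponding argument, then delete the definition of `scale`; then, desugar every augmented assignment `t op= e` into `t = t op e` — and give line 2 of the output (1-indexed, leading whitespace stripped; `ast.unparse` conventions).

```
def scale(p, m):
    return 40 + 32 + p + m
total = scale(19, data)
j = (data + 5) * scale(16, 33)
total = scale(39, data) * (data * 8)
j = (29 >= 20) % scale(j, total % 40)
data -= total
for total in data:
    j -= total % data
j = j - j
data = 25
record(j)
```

Transformed code:
total = 40 + 32 + 19 + data
j = (data + 5) * (40 + 32 + 16 + 33)
total = (40 + 32 + 39 + data) * (data * 8)
j = (29 >= 20) % (40 + 32 + j + total % 40)
data = data - total
for total in data:
    j = j - total % data
j = j - j
data = 25
record(j)

j = (data + 5) * (40 + 32 + 16 + 33)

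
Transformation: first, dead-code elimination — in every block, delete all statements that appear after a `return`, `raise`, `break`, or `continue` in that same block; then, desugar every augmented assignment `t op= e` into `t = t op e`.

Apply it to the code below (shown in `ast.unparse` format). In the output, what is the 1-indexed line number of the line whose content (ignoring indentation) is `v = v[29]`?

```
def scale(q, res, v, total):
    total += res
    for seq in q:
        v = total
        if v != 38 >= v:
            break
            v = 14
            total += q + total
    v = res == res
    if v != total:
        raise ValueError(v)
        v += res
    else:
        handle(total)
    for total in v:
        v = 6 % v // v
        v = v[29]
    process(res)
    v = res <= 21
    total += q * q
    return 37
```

Transformed code:
def scale(q, res, v, total):
    total = total + res
    for seq in q:
        v = total
        if v != 38 >= v:
            break
    v = res == res
    if v != total:
        raise ValueError(v)
    else:
        handle(total)
    for total in v:
        v = 6 % v // v
        v = v[29]
    process(res)
    v = res <= 21
    total = total + q * q
    return 37

14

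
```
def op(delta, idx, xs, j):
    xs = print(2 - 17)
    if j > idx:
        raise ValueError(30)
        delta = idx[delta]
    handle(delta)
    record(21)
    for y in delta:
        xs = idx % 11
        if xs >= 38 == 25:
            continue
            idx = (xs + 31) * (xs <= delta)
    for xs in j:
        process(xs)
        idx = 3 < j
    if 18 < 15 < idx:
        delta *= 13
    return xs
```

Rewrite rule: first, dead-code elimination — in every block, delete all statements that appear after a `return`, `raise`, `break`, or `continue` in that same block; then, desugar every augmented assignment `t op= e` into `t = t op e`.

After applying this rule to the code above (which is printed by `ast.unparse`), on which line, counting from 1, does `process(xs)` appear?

Transformed code:
def op(delta, idx, xs, j):
    xs = print(2 - 17)
    if j > idx:
        raise ValueError(30)
    handle(delta)
    record(21)
    for y in delta:
        xs = idx % 11
        if xs >= 38 == 25:
            continue
    for xs in j:
        process(xs)
        idx = 3 < j
    if 18 < 15 < idx:
        delta = delta * 13
    return xs

12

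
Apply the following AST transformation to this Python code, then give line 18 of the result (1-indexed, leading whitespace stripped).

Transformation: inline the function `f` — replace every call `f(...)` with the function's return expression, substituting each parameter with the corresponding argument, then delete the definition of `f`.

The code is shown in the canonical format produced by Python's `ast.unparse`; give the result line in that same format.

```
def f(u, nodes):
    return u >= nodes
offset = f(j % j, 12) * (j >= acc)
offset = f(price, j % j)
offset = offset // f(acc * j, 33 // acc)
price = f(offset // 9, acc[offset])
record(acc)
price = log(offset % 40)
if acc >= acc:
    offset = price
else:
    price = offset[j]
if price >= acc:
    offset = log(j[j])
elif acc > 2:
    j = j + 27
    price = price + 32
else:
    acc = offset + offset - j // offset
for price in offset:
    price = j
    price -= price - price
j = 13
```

Transformed code:
offset = (j % j >= 12) * (j >= acc)
offset = price >= j % j
offset = offset // (acc * j >= 33 // acc)
price = offset // 9 >= acc[offset]
record(acc)
price = log(offset % 40)
if acc >= acc:
    offset = price
else:
    price = offset[j]
if price >= acc:
    offset = log(j[j])
elif acc > 2:
    j = j + 27
    price = price + 32
else:
    acc = offset + offset - j // offset
for price in offset:
    price = j
    price -= price - price
j = 13

for price in offset:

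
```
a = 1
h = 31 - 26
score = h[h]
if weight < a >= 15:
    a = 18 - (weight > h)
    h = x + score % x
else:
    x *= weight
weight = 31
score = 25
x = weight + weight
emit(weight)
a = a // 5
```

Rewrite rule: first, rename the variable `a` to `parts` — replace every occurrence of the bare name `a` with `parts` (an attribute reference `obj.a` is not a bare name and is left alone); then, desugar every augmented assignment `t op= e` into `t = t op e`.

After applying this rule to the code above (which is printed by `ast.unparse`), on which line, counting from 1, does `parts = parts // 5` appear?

Transformed code:
parts = 1
h = 31 - 26
score = h[h]
if weight < parts >= 15:
    parts = 18 - (weight > h)
    h = x + score % x
else:
    x = x * weight
weight = 31
score = 25
x = weight + weight
emit(weight)
parts = parts // 5

13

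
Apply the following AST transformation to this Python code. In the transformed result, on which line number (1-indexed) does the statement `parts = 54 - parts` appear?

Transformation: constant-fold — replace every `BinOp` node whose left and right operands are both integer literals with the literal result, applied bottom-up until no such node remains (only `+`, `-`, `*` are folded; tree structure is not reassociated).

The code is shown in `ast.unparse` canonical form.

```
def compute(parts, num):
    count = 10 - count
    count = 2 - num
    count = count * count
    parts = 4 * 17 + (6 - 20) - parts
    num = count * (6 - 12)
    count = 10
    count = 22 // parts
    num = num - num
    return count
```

5

Transformed code:
def compute(parts, num):
    count = 10 - count
    count = 2 - num
    count = count * count
    parts = 54 - parts
    num = count * -6
    count = 10
    count = 22 // parts
    num = num - num
    return count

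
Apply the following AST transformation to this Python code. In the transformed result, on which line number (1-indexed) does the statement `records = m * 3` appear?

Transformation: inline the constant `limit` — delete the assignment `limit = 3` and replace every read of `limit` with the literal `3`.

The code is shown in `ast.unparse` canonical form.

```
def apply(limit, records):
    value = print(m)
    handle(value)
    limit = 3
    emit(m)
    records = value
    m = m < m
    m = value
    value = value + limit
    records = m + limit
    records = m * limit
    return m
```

Transformed code:
def apply(limit, records):
    value = print(m)
    handle(value)
    emit(m)
    records = value
    m = m < m
    m = value
    value = value + 3
    records = m + 3
    records = m * 3
    return m

10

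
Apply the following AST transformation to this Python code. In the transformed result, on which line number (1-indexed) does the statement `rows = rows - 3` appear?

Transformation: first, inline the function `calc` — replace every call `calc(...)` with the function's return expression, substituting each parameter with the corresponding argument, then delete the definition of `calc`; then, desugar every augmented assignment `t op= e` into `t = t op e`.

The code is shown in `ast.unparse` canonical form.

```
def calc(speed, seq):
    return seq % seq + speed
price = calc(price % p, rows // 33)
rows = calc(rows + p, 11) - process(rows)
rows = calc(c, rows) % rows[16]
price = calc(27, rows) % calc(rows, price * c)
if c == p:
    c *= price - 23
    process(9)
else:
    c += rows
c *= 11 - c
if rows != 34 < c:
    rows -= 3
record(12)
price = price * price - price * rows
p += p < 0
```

Transformed code:
price = rows // 33 % (rows // 33) + price % p
rows = 11 % 11 + (rows + p) - process(rows)
rows = (rows % rows + c) % rows[16]
price = (rows % rows + 27) % (price * c % (price * c) + rows)
if c == p:
    c = c * (price - 23)
    process(9)
else:
    c = c + rows
c = c * (11 - c)
if rows != 34 < c:
    rows = rows - 3
record(12)
price = price * price - price * rows
p = p + (p < 0)

12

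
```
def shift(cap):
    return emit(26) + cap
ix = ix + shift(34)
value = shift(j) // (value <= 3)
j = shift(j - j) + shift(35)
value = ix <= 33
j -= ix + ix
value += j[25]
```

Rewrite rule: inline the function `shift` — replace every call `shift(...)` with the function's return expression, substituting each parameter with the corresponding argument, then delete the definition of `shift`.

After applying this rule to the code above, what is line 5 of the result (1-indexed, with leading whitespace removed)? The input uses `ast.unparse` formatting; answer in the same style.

j -= ix + ix

Transformed code:
ix = ix + (emit(26) + 34)
value = (emit(26) + j) // (value <= 3)
j = emit(26) + (j - j) + (emit(26) + 35)
value = ix <= 33
j -= ix + ix
value += j[25]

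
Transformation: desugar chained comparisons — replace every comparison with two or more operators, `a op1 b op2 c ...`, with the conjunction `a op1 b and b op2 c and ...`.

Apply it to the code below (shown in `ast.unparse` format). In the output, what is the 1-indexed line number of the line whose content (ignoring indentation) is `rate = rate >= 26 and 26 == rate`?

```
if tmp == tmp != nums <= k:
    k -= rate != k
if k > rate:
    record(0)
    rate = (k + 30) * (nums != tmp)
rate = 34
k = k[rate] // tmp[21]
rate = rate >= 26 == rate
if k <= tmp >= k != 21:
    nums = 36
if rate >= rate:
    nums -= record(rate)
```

8

Transformed code:
if tmp == tmp and tmp != nums and (nums <= k):
    k -= rate != k
if k > rate:
    record(0)
    rate = (k + 30) * (nums != tmp)
rate = 34
k = k[rate] // tmp[21]
rate = rate >= 26 and 26 == rate
if k <= tmp and tmp >= k and (k != 21):
    nums = 36
if rate >= rate:
    nums -= record(rate)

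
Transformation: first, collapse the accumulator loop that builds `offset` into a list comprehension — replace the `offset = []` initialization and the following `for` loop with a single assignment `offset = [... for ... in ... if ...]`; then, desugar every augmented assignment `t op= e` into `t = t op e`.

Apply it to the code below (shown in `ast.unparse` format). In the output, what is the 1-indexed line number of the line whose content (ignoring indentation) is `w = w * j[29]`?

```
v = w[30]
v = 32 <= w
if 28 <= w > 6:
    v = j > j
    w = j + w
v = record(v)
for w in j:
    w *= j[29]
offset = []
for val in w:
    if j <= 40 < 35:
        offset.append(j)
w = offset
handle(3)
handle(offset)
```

8

Transformed code:
v = w[30]
v = 32 <= w
if 28 <= w > 6:
    v = j > j
    w = j + w
v = record(v)
for w in j:
    w = w * j[29]
offset = [j for val in w if j <= 40 < 35]
w = offset
handle(3)
handle(offset)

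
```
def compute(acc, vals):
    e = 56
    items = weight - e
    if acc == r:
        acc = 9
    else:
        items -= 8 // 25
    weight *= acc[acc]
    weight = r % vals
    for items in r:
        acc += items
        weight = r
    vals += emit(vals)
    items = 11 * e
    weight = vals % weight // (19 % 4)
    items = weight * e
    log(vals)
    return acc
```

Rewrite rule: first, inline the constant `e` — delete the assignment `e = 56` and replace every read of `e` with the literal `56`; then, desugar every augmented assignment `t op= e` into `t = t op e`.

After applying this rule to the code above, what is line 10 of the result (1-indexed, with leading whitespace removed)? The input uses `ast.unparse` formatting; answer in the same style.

acc = acc + items

Transformed code:
def compute(acc, vals):
    items = weight - 56
    if acc == r:
        acc = 9
    else:
        items = items - 8 // 25
    weight = weight * acc[acc]
    weight = r % vals
    for items in r:
        acc = acc + items
        weight = r
    vals = vals + emit(vals)
    items = 11 * 56
    weight = vals % weight // (19 % 4)
    items = weight * 56
    log(vals)
    return acc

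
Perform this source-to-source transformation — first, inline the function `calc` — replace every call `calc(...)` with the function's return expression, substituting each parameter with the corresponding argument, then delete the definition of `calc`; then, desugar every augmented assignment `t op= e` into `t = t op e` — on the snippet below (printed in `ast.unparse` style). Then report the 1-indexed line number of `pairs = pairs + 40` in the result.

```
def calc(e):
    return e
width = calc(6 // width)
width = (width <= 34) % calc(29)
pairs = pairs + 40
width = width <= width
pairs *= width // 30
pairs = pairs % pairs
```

3

Transformed code:
width = 6 // width
width = (width <= 34) % 29
pairs = pairs + 40
width = width <= width
pairs = pairs * (width // 30)
pairs = pairs % pairs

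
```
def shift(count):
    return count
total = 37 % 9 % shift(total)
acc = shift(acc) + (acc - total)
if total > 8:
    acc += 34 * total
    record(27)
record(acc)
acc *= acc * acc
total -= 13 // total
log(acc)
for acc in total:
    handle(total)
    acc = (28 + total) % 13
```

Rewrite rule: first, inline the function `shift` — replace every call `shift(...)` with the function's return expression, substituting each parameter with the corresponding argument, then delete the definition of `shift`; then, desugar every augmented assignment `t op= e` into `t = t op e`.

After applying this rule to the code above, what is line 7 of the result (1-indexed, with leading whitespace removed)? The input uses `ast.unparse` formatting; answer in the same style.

Transformed code:
total = 37 % 9 % total
acc = acc + (acc - total)
if total > 8:
    acc = acc + 34 * total
    record(27)
record(acc)
acc = acc * (acc * acc)
total = total - 13 // total
log(acc)
for acc in total:
    handle(total)
    acc = (28 + total) % 13

acc = acc * (acc * acc)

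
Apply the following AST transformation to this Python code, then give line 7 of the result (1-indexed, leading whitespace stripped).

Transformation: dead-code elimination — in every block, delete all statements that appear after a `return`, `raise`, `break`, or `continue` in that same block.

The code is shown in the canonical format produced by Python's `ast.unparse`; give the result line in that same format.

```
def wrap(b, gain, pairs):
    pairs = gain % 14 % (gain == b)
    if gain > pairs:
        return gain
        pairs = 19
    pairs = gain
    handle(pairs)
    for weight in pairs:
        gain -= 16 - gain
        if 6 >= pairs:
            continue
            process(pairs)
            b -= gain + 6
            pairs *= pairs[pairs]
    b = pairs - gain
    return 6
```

Transformed code:
def wrap(b, gain, pairs):
    pairs = gain % 14 % (gain == b)
    if gain > pairs:
        return gain
    pairs = gain
    handle(pairs)
    for weight in pairs:
        gain -= 16 - gain
        if 6 >= pairs:
            continue
    b = pairs - gain
    return 6

for weight in pairs: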